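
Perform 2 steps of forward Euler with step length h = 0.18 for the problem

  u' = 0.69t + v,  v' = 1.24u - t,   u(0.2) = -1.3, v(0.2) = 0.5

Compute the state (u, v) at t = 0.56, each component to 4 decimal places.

-1.1067, -0.1591

Euler on (u,v): u_{n+1} = u_n + h·u', v_{n+1} = v_n + h·v'.
0.200000: (-1.300000, 0.500000); f=(0.638000, -1.812000) → (-1.185160, 0.173840)
0.380000: (-1.185160, 0.173840); f=(0.436040, -1.849598) → (-1.106673, -0.159088)
(u(0.56), v(0.56)) ≈ (-1.1067, -0.1591)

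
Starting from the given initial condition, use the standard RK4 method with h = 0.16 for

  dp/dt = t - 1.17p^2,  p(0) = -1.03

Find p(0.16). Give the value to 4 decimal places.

-1.2611

RK4: k1 = f(t_n, p_n); k2 = f(t_n + h/2, p_n + (h/2)·k1); k3 = f(t_n + h/2, p_n + (h/2)·k2); k4 = f(t_n + h, p_n + h·k3); p_{n+1} = p_n + (h/6)·(k1 + 2k2 + 2k3 + k4).
t=0.000000, p=-1.030000:
  k1 = f(0.000000, -1.030000) = -1.241253
  k2 = f(0.080000, -1.129300) = -1.412123
  k3 = f(0.080000, -1.142970) = -1.448465
  k4 = f(0.160000, -1.261754) = -1.702668
  p ← -1.030000 + (0.16/6)·(k1 + 2k2 + 2k3 + k4) = -1.261069
p(0.16) ≈ -1.2611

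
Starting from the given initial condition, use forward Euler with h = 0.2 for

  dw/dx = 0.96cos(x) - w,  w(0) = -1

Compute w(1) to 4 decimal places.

Euler: w_{n+1} = w_n + h·f(x_n, w_n).
x=0.000000, w=-1.000000: f=1.960000 → w ← -1.000000 + 0.2·1.960000 = -0.608000
x=0.200000, w=-0.608000: f=1.548864 → w ← -0.608000 + 0.2·1.548864 = -0.298227
x=0.400000, w=-0.298227: f=1.182446 → w ← -0.298227 + 0.2·1.182446 = -0.061738
x=0.600000, w=-0.061738: f=0.854060 → w ← -0.061738 + 0.2·0.854060 = 0.109074
x=0.800000, w=0.109074: f=0.559764 → w ← 0.109074 + 0.2·0.559764 = 0.221027
w(1) ≈ 0.2210

0.2210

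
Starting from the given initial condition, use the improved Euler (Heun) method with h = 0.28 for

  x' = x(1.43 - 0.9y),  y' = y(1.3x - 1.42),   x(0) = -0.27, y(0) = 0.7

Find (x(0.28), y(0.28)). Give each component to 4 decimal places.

Heun on (x,y): k1 = f(t_n, state_n); k2 = f(t_n + h, state_n + h·k1); state_{n+1} = state_n + (h/2)·(k1 + k2).
0.000000: (-0.270000, 0.700000)
  k1 = (-0.216000, -1.239700)
  predictor → (-0.330480, 0.352884)
  k2 = (-0.367627, -0.652703)
  → (-0.351708, 0.435064)
(x(0.28), y(0.28)) ≈ (-0.3517, 0.4351)

-0.3517, 0.4351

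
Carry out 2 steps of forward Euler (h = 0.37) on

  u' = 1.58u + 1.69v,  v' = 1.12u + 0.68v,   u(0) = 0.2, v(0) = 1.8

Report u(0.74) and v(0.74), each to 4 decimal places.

Euler on (u,v): u_{n+1} = u_n + h·u', v_{n+1} = v_n + h·v'.
0.000000: (0.200000, 1.800000); f=(3.358000, 1.448000) → (1.442460, 2.335760)
0.370000: (1.442460, 2.335760); f=(6.226521, 3.203872) → (3.746273, 3.521193)
(u(0.74), v(0.74)) ≈ (3.7463, 3.5212)

3.7463, 3.5212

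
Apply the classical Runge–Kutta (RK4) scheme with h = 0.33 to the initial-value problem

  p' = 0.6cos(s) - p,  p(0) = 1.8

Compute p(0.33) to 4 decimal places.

RK4: k1 = f(s_n, p_n); k2 = f(s_n + h/2, p_n + (h/2)·k1); k3 = f(s_n + h/2, p_n + (h/2)·k2); k4 = f(s_n + h, p_n + h·k3); p_{n+1} = p_n + (h/6)·(k1 + 2k2 + 2k3 + k4).
s=0.000000, p=1.800000:
  k1 = f(0.000000, 1.800000) = -1.200000
  k2 = f(0.165000, 1.602000) = -1.010149
  k3 = f(0.165000, 1.633325) = -1.041474
  k4 = f(0.330000, 1.456313) = -0.888688
  p ← 1.800000 + (0.33/6)·(k1 + 2k2 + 2k3 + k4) = 1.459444
p(0.33) ≈ 1.4594

1.4594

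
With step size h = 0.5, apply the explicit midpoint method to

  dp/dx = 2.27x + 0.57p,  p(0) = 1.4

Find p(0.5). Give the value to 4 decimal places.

Midpoint: k1 = f(x_n, p_n); k2 = f(x_n + h/2, p_n + (h/2)·k1); p_{n+1} = p_n + h·k2.
x=0.000000, p=1.400000:
  k1 = f(0.000000, 1.400000) = 0.798000
  k2 = f(0.250000, 1.599500) = 1.479215
  p ← 1.400000 + 0.5·1.479215 = 2.139607
p(0.5) ≈ 2.1396

2.1396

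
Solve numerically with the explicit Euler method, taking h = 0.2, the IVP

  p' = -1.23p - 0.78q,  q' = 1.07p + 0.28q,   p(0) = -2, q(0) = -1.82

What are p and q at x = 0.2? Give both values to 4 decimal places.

-1.2241, -2.3499

Euler on (p,q): p_{n+1} = p_n + h·p', q_{n+1} = q_n + h·q'.
0.000000: (-2.000000, -1.820000); f=(3.879600, -2.649600) → (-1.224080, -2.349920)
(p(0.2), q(0.2)) ≈ (-1.2241, -2.3499)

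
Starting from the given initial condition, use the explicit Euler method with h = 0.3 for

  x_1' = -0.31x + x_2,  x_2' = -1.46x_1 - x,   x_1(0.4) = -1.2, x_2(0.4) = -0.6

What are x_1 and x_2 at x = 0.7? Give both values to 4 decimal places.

Euler on (x_1,x_2): x_1_{n+1} = x_1_n + h·x_1', x_2_{n+1} = x_2_n + h·x_2'.
0.400000: (-1.200000, -0.600000); f=(-0.724000, 1.352000) → (-1.417200, -0.194400)
(x_1(0.7), x_2(0.7)) ≈ (-1.4172, -0.1944)

-1.4172, -0.1944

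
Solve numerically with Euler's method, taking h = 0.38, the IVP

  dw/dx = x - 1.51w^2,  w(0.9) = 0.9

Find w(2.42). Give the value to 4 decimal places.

Euler: w_{n+1} = w_n + h·f(x_n, w_n).
x=0.900000, w=0.900000: f=-0.323100 → w ← 0.900000 + 0.38·(-0.323100) = 0.777222
x=1.280000, w=0.777222: f=0.367848 → w ← 0.777222 + 0.38·0.367848 = 0.917004
x=1.660000, w=0.917004: f=0.390246 → w ← 0.917004 + 0.38·0.390246 = 1.065298
x=2.040000, w=1.065298: f=0.326363 → w ← 1.065298 + 0.38·0.326363 = 1.189316
w(2.42) ≈ 1.1893

1.1893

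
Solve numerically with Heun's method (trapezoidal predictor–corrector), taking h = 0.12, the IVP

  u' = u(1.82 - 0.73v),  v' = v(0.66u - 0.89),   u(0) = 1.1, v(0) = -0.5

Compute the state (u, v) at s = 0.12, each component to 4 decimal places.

Heun on (u,v): k1 = f(s_n, state_n); k2 = f(s_n + h, state_n + h·k1); state_{n+1} = state_n + (h/2)·(k1 + k2).
0.000000: (1.100000, -0.500000)
  k1 = (2.403500, 0.082000)
  predictor → (1.388420, -0.490160)
  k2 = (3.023724, -0.012919)
  → (1.425633, -0.495855)
(u(0.12), v(0.12)) ≈ (1.4256, -0.4959)

1.4256, -0.4959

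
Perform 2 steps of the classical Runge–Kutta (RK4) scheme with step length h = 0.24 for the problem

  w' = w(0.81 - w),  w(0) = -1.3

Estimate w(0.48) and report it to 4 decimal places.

RK4: k1 = f(t_n, w_n); k2 = f(t_n + h/2, w_n + (h/2)·k1); k3 = f(t_n + h/2, w_n + (h/2)·k2); k4 = f(t_n + h, w_n + h·k3); w_{n+1} = w_n + (h/6)·(k1 + 2k2 + 2k3 + k4).
t=0.000000, w=-1.300000:
  k1 = f(0.000000, -1.300000) = -2.743000
  k2 = f(0.120000, -1.629160) = -3.973782
  k3 = f(0.120000, -1.776854) = -4.596461
  k4 = f(0.240000, -2.403151) = -7.721685
  w ← -1.300000 + (0.24/6)·(k1 + 2k2 + 2k3 + k4) = -2.404207
t=0.240000, w=-2.404207:
  k1 = f(0.240000, -2.404207) = -7.727618
  k2 = f(0.360000, -3.331521) = -13.797564
  k3 = f(0.360000, -4.059915) = -19.771437
  k4 = f(0.480000, -7.149352) = -56.904206
  w ← -2.404207 + (0.24/6)·(k1 + 2k2 + 2k3 + k4) = -7.675000
w(0.48) ≈ -7.6750

-7.6750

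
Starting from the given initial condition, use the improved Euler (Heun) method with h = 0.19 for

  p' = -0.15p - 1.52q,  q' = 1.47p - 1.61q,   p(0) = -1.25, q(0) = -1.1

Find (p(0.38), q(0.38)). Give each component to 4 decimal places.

Heun on (p,q): k1 = f(t_n, state_n); k2 = f(t_n + h, state_n + h·k1); state_{n+1} = state_n + (h/2)·(k1 + k2).
0.000000: (-1.250000, -1.100000)
  k1 = (1.859500, -0.066500)
  predictor → (-0.896695, -1.112635)
  k2 = (1.825709, 0.473201)
  → (-0.899905, -1.061363)
0.190000: (-0.899905, -1.061363)
  k1 = (1.748258, 0.385935)
  predictor → (-0.567736, -0.988036)
  k2 = (1.586975, 0.756166)
  → (-0.583058, -0.952864)
(p(0.38), q(0.38)) ≈ (-0.5831, -0.9529)

-0.5831, -0.9529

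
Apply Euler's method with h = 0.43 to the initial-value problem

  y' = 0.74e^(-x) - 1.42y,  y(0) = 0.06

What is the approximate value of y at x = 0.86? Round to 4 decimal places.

Euler: y_{n+1} = y_n + h·f(x_n, y_n).
x=0.000000, y=0.060000: f=0.654800 → y ← 0.060000 + 0.43·0.654800 = 0.341564
x=0.430000, y=0.341564: f=-0.003644 → y ← 0.341564 + 0.43·(-0.003644) = 0.339997
y(0.86) ≈ 0.3400

0.3400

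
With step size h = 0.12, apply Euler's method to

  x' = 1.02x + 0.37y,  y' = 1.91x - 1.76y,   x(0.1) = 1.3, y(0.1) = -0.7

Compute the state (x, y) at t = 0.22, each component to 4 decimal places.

1.4280, -0.2542

Euler on (x,y): x_{n+1} = x_n + h·x', y_{n+1} = y_n + h·y'.
0.100000: (1.300000, -0.700000); f=(1.067000, 3.715000) → (1.428040, -0.254200)
(x(0.22), y(0.22)) ≈ (1.4280, -0.2542)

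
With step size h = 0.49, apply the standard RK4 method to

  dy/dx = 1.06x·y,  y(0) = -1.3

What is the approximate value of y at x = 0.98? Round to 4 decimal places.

-2.1625

RK4: k1 = f(x_n, y_n); k2 = f(x_n + h/2, y_n + (h/2)·k1); k3 = f(x_n + h/2, y_n + (h/2)·k2); k4 = f(x_n + h, y_n + h·k3); y_{n+1} = y_n + (h/6)·(k1 + 2k2 + 2k3 + k4).
x=0.000000, y=-1.300000:
  k1 = f(0.000000, -1.300000) = 0.000000
  k2 = f(0.245000, -1.300000) = -0.337610
  k3 = f(0.245000, -1.382714) = -0.359091
  k4 = f(0.490000, -1.475955) = -0.766611
  y ← -1.300000 + (0.49/6)·(k1 + 2k2 + 2k3 + k4) = -1.476401
x=0.490000, y=-1.476401:
  k1 = f(0.490000, -1.476401) = -0.766843
  k2 = f(0.735000, -1.664277) = -1.296639
  k3 = f(0.735000, -1.794077) = -1.397766
  k4 = f(0.980000, -2.161306) = -2.245165
  y ← -1.476401 + (0.49/6)·(k1 + 2k2 + 2k3 + k4) = -2.162468
y(0.98) ≈ -2.1625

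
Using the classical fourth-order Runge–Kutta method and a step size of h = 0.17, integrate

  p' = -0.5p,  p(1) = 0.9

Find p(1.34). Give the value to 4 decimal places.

0.7593

RK4: k1 = f(x_n, p_n); k2 = f(x_n + h/2, p_n + (h/2)·k1); k3 = f(x_n + h/2, p_n + (h/2)·k2); k4 = f(x_n + h, p_n + h·k3); p_{n+1} = p_n + (h/6)·(k1 + 2k2 + 2k3 + k4).
x=1.000000, p=0.900000:
  k1 = f(1.000000, 0.900000) = -0.450000
  k2 = f(1.085000, 0.861750) = -0.430875
  k3 = f(1.085000, 0.863376) = -0.431688
  k4 = f(1.170000, 0.826613) = -0.413307
  p ← 0.900000 + (0.17/6)·(k1 + 2k2 + 2k3 + k4) = 0.826661
x=1.170000, p=0.826661:
  k1 = f(1.170000, 0.826661) = -0.413331
  k2 = f(1.255000, 0.791528) = -0.395764
  k3 = f(1.255000, 0.793021) = -0.396511
  k4 = f(1.340000, 0.759254) = -0.379627
  p ← 0.826661 + (0.17/6)·(k1 + 2k2 + 2k3 + k4) = 0.759298
p(1.34) ≈ 0.7593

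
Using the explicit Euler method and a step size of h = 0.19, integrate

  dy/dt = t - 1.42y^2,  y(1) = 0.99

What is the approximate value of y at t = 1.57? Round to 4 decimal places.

Euler: y_{n+1} = y_n + h·f(t_n, y_n).
t=1.000000, y=0.990000: f=-0.391742 → y ← 0.990000 + 0.19·(-0.391742) = 0.915569
t=1.190000, y=0.915569: f=-0.000339 → y ← 0.915569 + 0.19·(-0.000339) = 0.915505
t=1.380000, y=0.915505: f=0.189829 → y ← 0.915505 + 0.19·0.189829 = 0.951572
y(1.57) ≈ 0.9516

0.9516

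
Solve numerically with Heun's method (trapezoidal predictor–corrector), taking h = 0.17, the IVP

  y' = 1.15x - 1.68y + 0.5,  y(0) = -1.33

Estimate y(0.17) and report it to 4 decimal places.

Heun: k1 = f(x_n, y_n); k2 = f(x_n + h, y_n + h·k1); y_{n+1} = y_n + (h/2)·(k1 + k2).
x=0.000000, y=-1.330000:
  k1 = f(0.000000, -1.330000) = 2.734400
  k2 = f(0.170000, -0.865152) = 2.148955
  y ← -1.330000 + (0.17/2)·(2.734400 + 2.148955) = -0.914915
y(0.17) ≈ -0.9149

-0.9149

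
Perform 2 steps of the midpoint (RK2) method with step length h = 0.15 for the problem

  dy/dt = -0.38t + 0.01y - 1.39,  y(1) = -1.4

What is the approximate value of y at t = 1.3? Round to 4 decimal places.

Midpoint: k1 = f(t_n, y_n); k2 = f(t_n + h/2, y_n + (h/2)·k1); y_{n+1} = y_n + h·k2.
t=1.000000, y=-1.400000:
  k1 = f(1.000000, -1.400000) = -1.784000
  k2 = f(1.075000, -1.533800) = -1.813838
  y ← -1.400000 + 0.15·(-1.813838) = -1.672076
t=1.150000, y=-1.672076:
  k1 = f(1.150000, -1.672076) = -1.843721
  k2 = f(1.225000, -1.810355) = -1.873604
  y ← -1.672076 + 0.15·(-1.873604) = -1.953116
y(1.3) ≈ -1.9531

-1.9531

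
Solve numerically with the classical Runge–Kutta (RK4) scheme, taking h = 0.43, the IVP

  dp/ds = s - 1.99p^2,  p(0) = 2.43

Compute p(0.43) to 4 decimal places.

-1.1112

RK4: k1 = f(s_n, p_n); k2 = f(s_n + h/2, p_n + (h/2)·k1); k3 = f(s_n + h/2, p_n + (h/2)·k2); k4 = f(s_n + h, p_n + h·k3); p_{n+1} = p_n + (h/6)·(k1 + 2k2 + 2k3 + k4).
s=0.000000, p=2.430000:
  k1 = f(0.000000, 2.430000) = -11.750751
  k2 = f(0.215000, -0.096411) = 0.196503
  k3 = f(0.215000, 2.472248) = -11.947901
  k4 = f(0.430000, -2.707597) = -14.158856
  p ← 2.430000 + (0.43/6)·(k1 + 2k2 + 2k3 + k4) = -1.111222
p(0.43) ≈ -1.1112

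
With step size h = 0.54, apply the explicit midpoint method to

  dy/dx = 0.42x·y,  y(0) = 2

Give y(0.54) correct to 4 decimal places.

2.1225

Midpoint: k1 = f(x_n, y_n); k2 = f(x_n + h/2, y_n + (h/2)·k1); y_{n+1} = y_n + h·k2.
x=0.000000, y=2.000000:
  k1 = f(0.000000, 2.000000) = 0.000000
  k2 = f(0.270000, 2.000000) = 0.226800
  y ← 2.000000 + 0.54·0.226800 = 2.122472
y(0.54) ≈ 2.1225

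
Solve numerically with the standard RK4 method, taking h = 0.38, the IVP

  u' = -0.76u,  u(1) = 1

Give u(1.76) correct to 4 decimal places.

0.5613

RK4: k1 = f(x_n, u_n); k2 = f(x_n + h/2, u_n + (h/2)·k1); k3 = f(x_n + h/2, u_n + (h/2)·k2); k4 = f(x_n + h, u_n + h·k3); u_{n+1} = u_n + (h/6)·(k1 + 2k2 + 2k3 + k4).
x=1.000000, u=1.000000:
  k1 = f(1.000000, 1.000000) = -0.760000
  k2 = f(1.190000, 0.855600) = -0.650256
  k3 = f(1.190000, 0.876451) = -0.666103
  k4 = f(1.380000, 0.746881) = -0.567629
  u ← 1.000000 + (0.38/6)·(k1 + 2k2 + 2k3 + k4) = 0.749178
x=1.380000, u=0.749178:
  k1 = f(1.380000, 0.749178) = -0.569375
  k2 = f(1.570000, 0.640997) = -0.487157
  k3 = f(1.570000, 0.656618) = -0.499030
  k4 = f(1.760000, 0.559547) = -0.425255
  u ← 0.749178 + (0.38/6)·(k1 + 2k2 + 2k3 + k4) = 0.561268
u(1.76) ≈ 0.5613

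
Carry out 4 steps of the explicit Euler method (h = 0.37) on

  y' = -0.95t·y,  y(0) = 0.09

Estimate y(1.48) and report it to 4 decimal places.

Euler: y_{n+1} = y_n + h·f(t_n, y_n).
t=0.000000, y=0.090000: f=0.000000 → y ← 0.090000 + 0.37·0.000000 = 0.090000
t=0.370000, y=0.090000: f=-0.031635 → y ← 0.090000 + 0.37·(-0.031635) = 0.078295
t=0.740000, y=0.078295: f=-0.055041 → y ← 0.078295 + 0.37·(-0.055041) = 0.057930
t=1.110000, y=0.057930: f=-0.061087 → y ← 0.057930 + 0.37·(-0.061087) = 0.035328
y(1.48) ≈ 0.0353

0.0353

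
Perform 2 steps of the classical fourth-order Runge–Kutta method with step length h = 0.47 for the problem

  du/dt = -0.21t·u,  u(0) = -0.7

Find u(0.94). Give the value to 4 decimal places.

RK4: k1 = f(t_n, u_n); k2 = f(t_n + h/2, u_n + (h/2)·k1); k3 = f(t_n + h/2, u_n + (h/2)·k2); k4 = f(t_n + h, u_n + h·k3); u_{n+1} = u_n + (h/6)·(k1 + 2k2 + 2k3 + k4).
t=0.000000, u=-0.700000:
  k1 = f(0.000000, -0.700000) = 0.000000
  k2 = f(0.235000, -0.700000) = 0.034545
  k3 = f(0.235000, -0.691882) = 0.034144
  k4 = f(0.470000, -0.683952) = 0.067506
  u ← -0.700000 + (0.47/6)·(k1 + 2k2 + 2k3 + k4) = -0.683951
t=0.470000, u=-0.683951:
  k1 = f(0.470000, -0.683951) = 0.067506
  k2 = f(0.705000, -0.668087) = 0.098910
  k3 = f(0.705000, -0.660707) = 0.097818
  k4 = f(0.940000, -0.637976) = 0.125937
  u ← -0.683951 + (0.47/6)·(k1 + 2k2 + 2k3 + k4) = -0.637977
u(0.94) ≈ -0.6380

-0.6380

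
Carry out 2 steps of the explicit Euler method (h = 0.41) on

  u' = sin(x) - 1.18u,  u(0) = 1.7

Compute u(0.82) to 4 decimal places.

0.6164

Euler: u_{n+1} = u_n + h·f(x_n, u_n).
x=0.000000, u=1.700000: f=-2.006000 → u ← 1.700000 + 0.41·(-2.006000) = 0.877540
x=0.410000, u=0.877540: f=-0.636888 → u ← 0.877540 + 0.41·(-0.636888) = 0.616416
u(0.82) ≈ 0.6164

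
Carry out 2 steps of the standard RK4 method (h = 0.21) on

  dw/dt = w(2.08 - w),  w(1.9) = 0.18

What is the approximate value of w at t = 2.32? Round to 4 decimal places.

RK4: k1 = f(t_n, w_n); k2 = f(t_n + h/2, w_n + (h/2)·k1); k3 = f(t_n + h/2, w_n + (h/2)·k2); k4 = f(t_n + h, w_n + h·k3); w_{n+1} = w_n + (h/6)·(k1 + 2k2 + 2k3 + k4).
t=1.900000, w=0.180000:
  k1 = f(1.900000, 0.180000) = 0.342000
  k2 = f(2.005000, 0.215910) = 0.402476
  k3 = f(2.005000, 0.222260) = 0.412901
  k4 = f(2.110000, 0.266709) = 0.483621
  w ← 0.180000 + (0.21/6)·(k1 + 2k2 + 2k3 + k4) = 0.265973
t=2.110000, w=0.265973:
  k1 = f(2.110000, 0.265973) = 0.482482
  k2 = f(2.215000, 0.316634) = 0.558341
  k3 = f(2.215000, 0.324599) = 0.569801
  k4 = f(2.320000, 0.385631) = 0.653402
  w ← 0.265973 + (0.21/6)·(k1 + 2k2 + 2k3 + k4) = 0.384699
w(2.32) ≈ 0.3847

0.3847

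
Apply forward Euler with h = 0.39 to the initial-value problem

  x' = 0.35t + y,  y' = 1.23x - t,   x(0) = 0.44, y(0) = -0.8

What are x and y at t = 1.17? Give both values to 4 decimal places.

Euler on (x,y): x_{n+1} = x_n + h·x', y_{n+1} = y_n + h·y'.
0.000000: (0.440000, -0.800000); f=(-0.800000, 0.541200) → (0.128000, -0.588932)
0.390000: (0.128000, -0.588932); f=(-0.452432, -0.232560) → (-0.048448, -0.679630)
0.780000: (-0.048448, -0.679630); f=(-0.406630, -0.839592) → (-0.207034, -1.007071)
(x(1.17), y(1.17)) ≈ (-0.2070, -1.0071)

-0.2070, -1.0071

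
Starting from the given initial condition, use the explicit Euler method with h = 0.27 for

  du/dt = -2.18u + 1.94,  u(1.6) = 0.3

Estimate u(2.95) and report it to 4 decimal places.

0.8830

Euler: u_{n+1} = u_n + h·f(t_n, u_n).
t=1.600000, u=0.300000: f=1.286000 → u ← 0.300000 + 0.27·1.286000 = 0.647220
t=1.870000, u=0.647220: f=0.529060 → u ← 0.647220 + 0.27·0.529060 = 0.790066
t=2.140000, u=0.790066: f=0.217655 → u ← 0.790066 + 0.27·0.217655 = 0.848833
t=2.410000, u=0.848833: f=0.089543 → u ← 0.848833 + 0.27·0.089543 = 0.873010
t=2.680000, u=0.873010: f=0.036838 → u ← 0.873010 + 0.27·0.036838 = 0.882956
u(2.95) ≈ 0.8830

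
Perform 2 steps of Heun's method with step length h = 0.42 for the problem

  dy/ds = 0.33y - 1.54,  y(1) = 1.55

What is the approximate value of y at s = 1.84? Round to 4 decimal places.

Heun: k1 = f(s_n, y_n); k2 = f(s_n + h, y_n + h·k1); y_{n+1} = y_n + (h/2)·(k1 + k2).
s=1.000000, y=1.550000:
  k1 = f(1.000000, 1.550000) = -1.028500
  k2 = f(1.420000, 1.118030) = -1.171050
  y ← 1.550000 + (0.42/2)·(-1.028500 + (-1.171050)) = 1.088094
s=1.420000, y=1.088094:
  k1 = f(1.420000, 1.088094) = -1.180929
  k2 = f(1.840000, 0.592104) = -1.344606
  y ← 1.088094 + (0.42/2)·(-1.180929 + (-1.344606)) = 0.557732
y(1.84) ≈ 0.5577

0.5577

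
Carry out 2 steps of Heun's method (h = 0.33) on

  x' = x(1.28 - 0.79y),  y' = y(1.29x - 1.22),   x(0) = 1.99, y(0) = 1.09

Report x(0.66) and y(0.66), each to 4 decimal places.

Heun on (x,y): k1 = f(t_n, state_n); k2 = f(t_n + h, state_n + h·k1); state_{n+1} = state_n + (h/2)·(k1 + k2).
0.000000: (1.990000, 1.090000)
  k1 = (0.833611, 1.468339)
  predictor → (2.265092, 1.574552)
  k2 = (0.081779, 2.679837)
  → (2.141039, 1.774449)
0.330000: (2.141039, 1.774449)
  k1 = (-0.260810, 2.736095)
  predictor → (2.054972, 2.677361)
  k2 = (-1.716138, 3.831072)
  → (1.814843, 2.858032)
(x(0.66), y(0.66)) ≈ (1.8148, 2.8580)

1.8148, 2.8580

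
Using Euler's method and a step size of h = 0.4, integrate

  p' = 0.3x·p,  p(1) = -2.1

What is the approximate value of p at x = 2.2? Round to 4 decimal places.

Euler: p_{n+1} = p_n + h·f(x_n, p_n).
x=1.000000, p=-2.100000: f=-0.630000 → p ← -2.100000 + 0.4·(-0.630000) = -2.352000
x=1.400000, p=-2.352000: f=-0.987840 → p ← -2.352000 + 0.4·(-0.987840) = -2.747136
x=1.800000, p=-2.747136: f=-1.483453 → p ← -2.747136 + 0.4·(-1.483453) = -3.340517
p(2.2) ≈ -3.3405

-3.3405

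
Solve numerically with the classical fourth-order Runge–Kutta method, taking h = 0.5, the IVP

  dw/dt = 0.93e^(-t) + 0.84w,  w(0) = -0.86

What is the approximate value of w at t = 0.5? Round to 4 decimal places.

RK4: k1 = f(t_n, w_n); k2 = f(t_n + h/2, w_n + (h/2)·k1); k3 = f(t_n + h/2, w_n + (h/2)·k2); k4 = f(t_n + h, w_n + h·k3); w_{n+1} = w_n + (h/6)·(k1 + 2k2 + 2k3 + k4).
t=0.000000, w=-0.860000:
  k1 = f(0.000000, -0.860000) = 0.207600
  k2 = f(0.250000, -0.808100) = 0.045481
  k3 = f(0.250000, -0.848630) = 0.011436
  k4 = f(0.500000, -0.854282) = -0.153524
  w ← -0.860000 + (0.5/6)·(k1 + 2k2 + 2k3 + k4) = -0.846008
w(0.5) ≈ -0.8460

-0.8460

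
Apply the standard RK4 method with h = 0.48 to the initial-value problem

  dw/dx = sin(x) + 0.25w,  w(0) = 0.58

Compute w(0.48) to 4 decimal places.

0.7717

RK4: k1 = f(x_n, w_n); k2 = f(x_n + h/2, w_n + (h/2)·k1); k3 = f(x_n + h/2, w_n + (h/2)·k2); k4 = f(x_n + h, w_n + h·k3); w_{n+1} = w_n + (h/6)·(k1 + 2k2 + 2k3 + k4).
x=0.000000, w=0.580000:
  k1 = f(0.000000, 0.580000) = 0.145000
  k2 = f(0.240000, 0.614800) = 0.391403
  k3 = f(0.240000, 0.673937) = 0.406187
  k4 = f(0.480000, 0.774970) = 0.655522
  w ← 0.580000 + (0.48/6)·(k1 + 2k2 + 2k3 + k4) = 0.771656
w(0.48) ≈ 0.7717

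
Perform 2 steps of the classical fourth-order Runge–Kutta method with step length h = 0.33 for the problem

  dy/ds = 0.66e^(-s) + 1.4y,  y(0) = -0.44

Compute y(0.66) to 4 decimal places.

RK4: k1 = f(s_n, y_n); k2 = f(s_n + h/2, y_n + (h/2)·k1); k3 = f(s_n + h/2, y_n + (h/2)·k2); k4 = f(s_n + h, y_n + h·k3); y_{n+1} = y_n + (h/6)·(k1 + 2k2 + 2k3 + k4).
s=0.000000, y=-0.440000:
  k1 = f(0.000000, -0.440000) = 0.044000
  k2 = f(0.165000, -0.432740) = -0.046226
  k3 = f(0.165000, -0.447627) = -0.067068
  k4 = f(0.330000, -0.462133) = -0.172496
  y ← -0.440000 + (0.33/6)·(k1 + 2k2 + 2k3 + k4) = -0.459530
s=0.330000, y=-0.459530:
  k1 = f(0.330000, -0.459530) = -0.168852
  k2 = f(0.495000, -0.487390) = -0.280030
  k3 = f(0.495000, -0.505735) = -0.305712
  k4 = f(0.660000, -0.560414) = -0.443458
  y ← -0.459530 + (0.33/6)·(k1 + 2k2 + 2k3 + k4) = -0.557638
y(0.66) ≈ -0.5576

-0.5576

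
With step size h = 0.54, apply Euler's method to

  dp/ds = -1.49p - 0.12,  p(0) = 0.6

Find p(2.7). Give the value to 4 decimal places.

-0.0803

Euler: p_{n+1} = p_n + h·f(s_n, p_n).
s=0.000000, p=0.600000: f=-1.014000 → p ← 0.600000 + 0.54·(-1.014000) = 0.052440
s=0.540000, p=0.052440: f=-0.198136 → p ← 0.052440 + 0.54·(-0.198136) = -0.054553
s=1.080000, p=-0.054553: f=-0.038716 → p ← -0.054553 + 0.54·(-0.038716) = -0.075460
s=1.620000, p=-0.075460: f=-0.007565 → p ← -0.075460 + 0.54·(-0.007565) = -0.079545
s=2.160000, p=-0.079545: f=-0.001478 → p ← -0.079545 + 0.54·(-0.001478) = -0.080343
p(2.7) ≈ -0.0803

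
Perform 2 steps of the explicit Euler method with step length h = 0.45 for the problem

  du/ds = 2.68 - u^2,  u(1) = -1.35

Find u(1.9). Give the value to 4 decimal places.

Euler: u_{n+1} = u_n + h·f(s_n, u_n).
s=1.000000, u=-1.350000: f=0.857500 → u ← -1.350000 + 0.45·0.857500 = -0.964125
s=1.450000, u=-0.964125: f=1.750463 → u ← -0.964125 + 0.45·1.750463 = -0.176417
u(1.9) ≈ -0.1764

-0.1764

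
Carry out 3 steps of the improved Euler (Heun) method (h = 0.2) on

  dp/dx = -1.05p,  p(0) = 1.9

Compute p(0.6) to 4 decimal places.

1.0174

Heun: k1 = f(x_n, p_n); k2 = f(x_n + h, p_n + h·k1); p_{n+1} = p_n + (h/2)·(k1 + k2).
x=0.000000, p=1.900000:
  k1 = f(0.000000, 1.900000) = -1.995000
  k2 = f(0.200000, 1.501000) = -1.576050
  p ← 1.900000 + (0.2/2)·(-1.995000 + (-1.576050)) = 1.542895
x=0.200000, p=1.542895:
  k1 = f(0.200000, 1.542895) = -1.620040
  k2 = f(0.400000, 1.218887) = -1.279831
  p ← 1.542895 + (0.2/2)·(-1.620040 + (-1.279831)) = 1.252908
x=0.400000, p=1.252908:
  k1 = f(0.400000, 1.252908) = -1.315553
  k2 = f(0.600000, 0.989797) = -1.039287
  p ← 1.252908 + (0.2/2)·(-1.315553 + (-1.039287)) = 1.017424
p(0.6) ≈ 1.0174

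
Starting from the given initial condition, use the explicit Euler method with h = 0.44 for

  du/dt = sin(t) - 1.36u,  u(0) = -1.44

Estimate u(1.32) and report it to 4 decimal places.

Euler: u_{n+1} = u_n + h·f(t_n, u_n).
t=0.000000, u=-1.440000: f=1.958400 → u ← -1.440000 + 0.44·1.958400 = -0.578304
t=0.440000, u=-0.578304: f=1.212433 → u ← -0.578304 + 0.44·1.212433 = -0.044834
t=0.880000, u=-0.044834: f=0.831712 → u ← -0.044834 + 0.44·0.831712 = 0.321120
u(1.32) ≈ 0.3211

0.3211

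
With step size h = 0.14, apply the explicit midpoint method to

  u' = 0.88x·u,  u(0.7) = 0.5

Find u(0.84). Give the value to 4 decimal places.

Midpoint: k1 = f(x_n, u_n); k2 = f(x_n + h/2, u_n + (h/2)·k1); u_{n+1} = u_n + h·k2.
x=0.700000, u=0.500000:
  k1 = f(0.700000, 0.500000) = 0.308000
  k2 = f(0.770000, 0.521560) = 0.353409
  u ← 0.500000 + 0.14·0.353409 = 0.549477
u(0.84) ≈ 0.5495

0.5495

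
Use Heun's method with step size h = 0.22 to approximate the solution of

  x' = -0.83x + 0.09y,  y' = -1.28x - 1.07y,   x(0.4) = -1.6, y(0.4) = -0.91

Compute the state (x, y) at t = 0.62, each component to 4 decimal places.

-1.3443, -0.3621

Heun on (x,y): k1 = f(t_n, state_n); k2 = f(t_n + h, state_n + h·k1); state_{n+1} = state_n + (h/2)·(k1 + k2).
0.400000: (-1.600000, -0.910000)
  k1 = (1.246100, 3.021700)
  predictor → (-1.325858, -0.245226)
  k2 = (1.078392, 1.959490)
  → (-1.344306, -0.362069)
(x(0.62), y(0.62)) ≈ (-1.3443, -0.3621)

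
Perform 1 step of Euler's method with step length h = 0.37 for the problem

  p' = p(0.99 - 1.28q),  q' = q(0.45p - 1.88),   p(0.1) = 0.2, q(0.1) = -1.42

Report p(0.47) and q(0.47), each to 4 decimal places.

0.4078, -0.4795

Euler on (p,q): p_{n+1} = p_n + h·p', q_{n+1} = q_n + h·q'.
0.100000: (0.200000, -1.420000); f=(0.561520, 2.541800) → (0.407762, -0.479534)
(p(0.47), q(0.47)) ≈ (0.4078, -0.4795)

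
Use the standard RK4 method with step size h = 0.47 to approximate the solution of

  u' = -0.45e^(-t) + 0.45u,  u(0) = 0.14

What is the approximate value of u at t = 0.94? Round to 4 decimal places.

-0.1388

RK4: k1 = f(t_n, u_n); k2 = f(t_n + h/2, u_n + (h/2)·k1); k3 = f(t_n + h/2, u_n + (h/2)·k2); k4 = f(t_n + h, u_n + h·k3); u_{n+1} = u_n + (h/6)·(k1 + 2k2 + 2k3 + k4).
t=0.000000, u=0.140000:
  k1 = f(0.000000, 0.140000) = -0.387000
  k2 = f(0.235000, 0.049055) = -0.333682
  k3 = f(0.235000, 0.061585) = -0.328044
  k4 = f(0.470000, -0.014181) = -0.287632
  u ← 0.140000 + (0.47/6)·(k1 + 2k2 + 2k3 + k4) = -0.016517
t=0.470000, u=-0.016517:
  k1 = f(0.470000, -0.016517) = -0.288683
  k2 = f(0.705000, -0.084357) = -0.260310
  k3 = f(0.705000, -0.077689) = -0.257309
  k4 = f(0.940000, -0.137452) = -0.237636
  u ← -0.016517 + (0.47/6)·(k1 + 2k2 + 2k3 + k4) = -0.138839
u(0.94) ≈ -0.1388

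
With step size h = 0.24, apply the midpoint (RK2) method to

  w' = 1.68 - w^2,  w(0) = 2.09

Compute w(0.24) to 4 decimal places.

1.7435

Midpoint: k1 = f(s_n, w_n); k2 = f(s_n + h/2, w_n + (h/2)·k1); w_{n+1} = w_n + h·k2.
s=0.000000, w=2.090000:
  k1 = f(0.000000, 2.090000) = -2.688100
  k2 = f(0.120000, 1.767428) = -1.443802
  w ← 2.090000 + 0.24·(-1.443802) = 1.743488
w(0.24) ≈ 1.7435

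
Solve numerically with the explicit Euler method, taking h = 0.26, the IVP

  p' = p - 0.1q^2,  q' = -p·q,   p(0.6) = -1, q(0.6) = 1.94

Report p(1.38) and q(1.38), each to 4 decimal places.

Euler on (p,q): p_{n+1} = p_n + h·p', q_{n+1} = q_n + h·q'.
0.600000: (-1.000000, 1.940000); f=(-1.376360, 1.940000) → (-1.357854, 2.444400)
0.860000: (-1.357854, 2.444400); f=(-1.955363, 3.319137) → (-1.866248, 3.307376)
1.120000: (-1.866248, 3.307376); f=(-2.960121, 6.172383) → (-2.635879, 4.912195)
(p(1.38), q(1.38)) ≈ (-2.6359, 4.9122)

-2.6359, 4.9122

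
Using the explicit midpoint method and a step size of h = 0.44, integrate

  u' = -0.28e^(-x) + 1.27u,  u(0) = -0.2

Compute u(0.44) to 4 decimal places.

Midpoint: k1 = f(x_n, u_n); k2 = f(x_n + h/2, u_n + (h/2)·k1); u_{n+1} = u_n + h·k2.
x=0.000000, u=-0.200000:
  k1 = f(0.000000, -0.200000) = -0.534000
  k2 = f(0.220000, -0.317480) = -0.627905
  u ← -0.200000 + 0.44·(-0.627905) = -0.476278
u(0.44) ≈ -0.4763

-0.4763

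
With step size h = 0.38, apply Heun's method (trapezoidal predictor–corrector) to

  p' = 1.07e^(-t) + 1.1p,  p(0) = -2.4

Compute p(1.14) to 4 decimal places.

-6.5791

Heun: k1 = f(t_n, p_n); k2 = f(t_n + h, p_n + h·k1); p_{n+1} = p_n + (h/2)·(k1 + k2).
t=0.000000, p=-2.400000:
  k1 = f(0.000000, -2.400000) = -1.570000
  k2 = f(0.380000, -2.996600) = -2.564528
  p ← -2.400000 + (0.38/2)·(-1.570000 + (-2.564528)) = -3.185560
t=0.380000, p=-3.185560:
  k1 = f(0.380000, -3.185560) = -2.772385
  k2 = f(0.760000, -4.239067) = -4.162570
  p ← -3.185560 + (0.38/2)·(-2.772385 + (-4.162570)) = -4.503202
t=0.760000, p=-4.503202:
  k1 = f(0.760000, -4.503202) = -4.453119
  k2 = f(1.140000, -6.195387) = -6.472719
  p ← -4.503202 + (0.38/2)·(-4.453119 + (-6.472719)) = -6.579111
p(1.14) ≈ -6.5791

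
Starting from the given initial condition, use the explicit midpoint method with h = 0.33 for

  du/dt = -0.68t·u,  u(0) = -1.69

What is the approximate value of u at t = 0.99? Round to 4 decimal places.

Midpoint: k1 = f(t_n, u_n); k2 = f(t_n + h/2, u_n + (h/2)·k1); u_{n+1} = u_n + h·k2.
t=0.000000, u=-1.690000:
  k1 = f(0.000000, -1.690000) = 0.000000
  k2 = f(0.165000, -1.690000) = 0.189618
  u ← -1.690000 + 0.33·0.189618 = -1.627426
t=0.330000, u=-1.627426:
  k1 = f(0.330000, -1.627426) = 0.365194
  k2 = f(0.495000, -1.567169) = 0.527509
  u ← -1.627426 + 0.33·0.527509 = -1.453348
t=0.660000, u=-1.453348:
  k1 = f(0.660000, -1.453348) = 0.652263
  k2 = f(0.825000, -1.345725) = 0.754952
  u ← -1.453348 + 0.33·0.754952 = -1.204214
u(0.99) ≈ -1.2042

-1.2042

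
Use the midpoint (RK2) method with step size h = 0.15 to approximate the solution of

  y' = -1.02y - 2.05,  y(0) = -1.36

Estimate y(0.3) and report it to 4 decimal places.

-1.5307

Midpoint: k1 = f(s_n, y_n); k2 = f(s_n + h/2, y_n + (h/2)·k1); y_{n+1} = y_n + h·k2.
s=0.000000, y=-1.360000:
  k1 = f(0.000000, -1.360000) = -0.662800
  k2 = f(0.075000, -1.409710) = -0.612096
  y ← -1.360000 + 0.15·(-0.612096) = -1.451814
s=0.150000, y=-1.451814:
  k1 = f(0.150000, -1.451814) = -0.569149
  k2 = f(0.225000, -1.494501) = -0.525609
  y ← -1.451814 + 0.15·(-0.525609) = -1.530656
y(0.3) ≈ -1.5307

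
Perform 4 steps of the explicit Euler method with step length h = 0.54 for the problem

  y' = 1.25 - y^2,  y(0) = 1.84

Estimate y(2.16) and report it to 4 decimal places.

Euler: y_{n+1} = y_n + h·f(x_n, y_n).
x=0.000000, y=1.840000: f=-2.135600 → y ← 1.840000 + 0.54·(-2.135600) = 0.686776
x=0.540000, y=0.686776: f=0.778339 → y ← 0.686776 + 0.54·0.778339 = 1.107079
x=1.080000, y=1.107079: f=0.024376 → y ← 1.107079 + 0.54·0.024376 = 1.120242
x=1.620000, y=1.120242: f=-0.004942 → y ← 1.120242 + 0.54·(-0.004942) = 1.117573
y(2.16) ≈ 1.1176

1.1176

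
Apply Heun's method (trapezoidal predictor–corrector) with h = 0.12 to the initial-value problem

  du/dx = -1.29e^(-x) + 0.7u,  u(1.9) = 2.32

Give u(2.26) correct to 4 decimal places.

2.9171

Heun: k1 = f(x_n, u_n); k2 = f(x_n + h, u_n + h·k1); u_{n+1} = u_n + (h/2)·(k1 + k2).
x=1.900000, u=2.320000:
  k1 = f(1.900000, 2.320000) = 1.431056
  k2 = f(2.020000, 2.491727) = 1.573083
  u ← 2.320000 + (0.12/2)·(1.431056 + 1.573083) = 2.500248
x=2.020000, u=2.500248:
  k1 = f(2.020000, 2.500248) = 1.579048
  k2 = f(2.140000, 2.689734) = 1.731039
  u ← 2.500248 + (0.12/2)·(1.579048 + 1.731039) = 2.698854
x=2.140000, u=2.698854:
  k1 = f(2.140000, 2.698854) = 1.737423
  k2 = f(2.260000, 2.907344) = 1.900529
  u ← 2.698854 + (0.12/2)·(1.737423 + 1.900529) = 2.917131
u(2.26) ≈ 2.9171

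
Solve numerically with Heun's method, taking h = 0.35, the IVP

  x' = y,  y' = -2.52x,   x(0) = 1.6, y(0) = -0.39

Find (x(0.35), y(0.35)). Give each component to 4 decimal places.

Heun on (x,y): k1 = f(s_n, state_n); k2 = f(s_n + h, state_n + h·k1); state_{n+1} = state_n + (h/2)·(k1 + k2).
0.000000: (1.600000, -0.390000)
  k1 = (-0.390000, -4.032000)
  predictor → (1.463500, -1.801200)
  k2 = (-1.801200, -3.688020)
  → (1.216540, -1.741003)
(x(0.35), y(0.35)) ≈ (1.2165, -1.7410)

1.2165, -1.7410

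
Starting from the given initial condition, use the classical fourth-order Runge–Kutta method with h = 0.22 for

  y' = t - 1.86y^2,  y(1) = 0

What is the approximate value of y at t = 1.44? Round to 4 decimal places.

0.4750

RK4: k1 = f(t_n, y_n); k2 = f(t_n + h/2, y_n + (h/2)·k1); k3 = f(t_n + h/2, y_n + (h/2)·k2); k4 = f(t_n + h, y_n + h·k3); y_{n+1} = y_n + (h/6)·(k1 + 2k2 + 2k3 + k4).
t=1.000000, y=0.000000:
  k1 = f(1.000000, 0.000000) = 1.000000
  k2 = f(1.110000, 0.110000) = 1.087494
  k3 = f(1.110000, 0.119624) = 1.083383
  k4 = f(1.220000, 0.238344) = 1.114337
  y ← 0.000000 + (0.22/6)·(k1 + 2k2 + 2k3 + k4) = 0.236723
t=1.220000, y=0.236723:
  k1 = f(1.220000, 0.236723) = 1.115769
  k2 = f(1.330000, 0.359458) = 1.089669
  k3 = f(1.330000, 0.356587) = 1.093493
  k4 = f(1.440000, 0.477292) = 1.016278
  y ← 0.236723 + (0.22/6)·(k1 + 2k2 + 2k3 + k4) = 0.474997
y(1.44) ≈ 0.4750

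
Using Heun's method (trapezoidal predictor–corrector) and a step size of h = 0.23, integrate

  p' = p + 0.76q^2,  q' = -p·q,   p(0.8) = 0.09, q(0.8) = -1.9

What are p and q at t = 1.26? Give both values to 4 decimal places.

Heun on (p,q): k1 = f(t_n, state_n); k2 = f(t_n + h, state_n + h·k1); state_{n+1} = state_n + (h/2)·(k1 + k2).
0.800000: (0.090000, -1.900000)
  k1 = (2.833600, 0.171000)
  predictor → (0.741728, -1.860670)
  k2 = (3.372919, 1.380111)
  → (0.803750, -1.721622)
1.030000: (0.803750, -1.721622)
  k1 = (3.056377, 1.383753)
  predictor → (1.506716, -1.403359)
  k2 = (3.003473, 2.114464)
  → (1.500632, -1.319327)
(p(1.26), q(1.26)) ≈ (1.5006, -1.3193)

1.5006, -1.3193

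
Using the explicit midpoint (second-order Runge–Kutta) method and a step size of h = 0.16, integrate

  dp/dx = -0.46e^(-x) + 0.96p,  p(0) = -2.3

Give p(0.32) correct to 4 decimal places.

-3.2722

Midpoint: k1 = f(x_n, p_n); k2 = f(x_n + h/2, p_n + (h/2)·k1); p_{n+1} = p_n + h·k2.
x=0.000000, p=-2.300000:
  k1 = f(0.000000, -2.300000) = -2.668000
  k2 = f(0.080000, -2.513440) = -2.837536
  p ← -2.300000 + 0.16·(-2.837536) = -2.754006
x=0.160000, p=-2.754006:
  k1 = f(0.160000, -2.754006) = -3.035832
  k2 = f(0.240000, -2.996872) = -3.238846
  p ← -2.754006 + 0.16·(-3.238846) = -3.272221
p(0.32) ≈ -3.2722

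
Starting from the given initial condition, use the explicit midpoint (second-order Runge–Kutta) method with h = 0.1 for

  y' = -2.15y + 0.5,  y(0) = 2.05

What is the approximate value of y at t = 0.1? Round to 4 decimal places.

Midpoint: k1 = f(t_n, y_n); k2 = f(t_n + h/2, y_n + (h/2)·k1); y_{n+1} = y_n + h·k2.
t=0.000000, y=2.050000:
  k1 = f(0.000000, 2.050000) = -3.907500
  k2 = f(0.050000, 1.854625) = -3.487444
  y ← 2.050000 + 0.1·(-3.487444) = 1.701256
y(0.1) ≈ 1.7013

1.7013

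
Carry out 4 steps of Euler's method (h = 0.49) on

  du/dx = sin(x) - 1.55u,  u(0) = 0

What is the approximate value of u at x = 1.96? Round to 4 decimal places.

Euler: u_{n+1} = u_n + h·f(x_n, u_n).
x=0.000000, u=0.000000: f=0.000000 → u ← 0.000000 + 0.49·0.000000 = 0.000000
x=0.490000, u=0.000000: f=0.470626 → u ← 0.000000 + 0.49·0.470626 = 0.230607
x=0.980000, u=0.230607: f=0.473057 → u ← 0.230607 + 0.49·0.473057 = 0.462405
x=1.470000, u=0.462405: f=0.278197 → u ← 0.462405 + 0.49·0.278197 = 0.598721
u(1.96) ≈ 0.5987

0.5987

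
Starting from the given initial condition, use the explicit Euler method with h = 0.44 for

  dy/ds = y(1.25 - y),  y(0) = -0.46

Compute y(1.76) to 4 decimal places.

-10.4341

Euler: y_{n+1} = y_n + h·f(s_n, y_n).
s=0.000000, y=-0.460000: f=-0.786600 → y ← -0.460000 + 0.44·(-0.786600) = -0.806104
s=0.440000, y=-0.806104: f=-1.657434 → y ← -0.806104 + 0.44·(-1.657434) = -1.535375
s=0.880000, y=-1.535375: f=-4.276594 → y ← -1.535375 + 0.44·(-4.276594) = -3.417076
s=1.320000, y=-3.417076: f=-15.947756 → y ← -3.417076 + 0.44·(-15.947756) = -10.434089
y(1.76) ≈ -10.4341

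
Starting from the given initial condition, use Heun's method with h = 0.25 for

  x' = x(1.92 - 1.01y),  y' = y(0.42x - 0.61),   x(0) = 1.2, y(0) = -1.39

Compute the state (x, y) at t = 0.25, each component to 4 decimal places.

Heun on (x,y): k1 = f(t_n, state_n); k2 = f(t_n + h, state_n + h·k1); state_{n+1} = state_n + (h/2)·(k1 + k2).
0.000000: (1.200000, -1.390000)
  k1 = (3.988680, 0.147340)
  predictor → (2.197170, -1.353165)
  k2 = (7.221431, -0.423285)
  → (2.601264, -1.424493)
(x(0.25), y(0.25)) ≈ (2.6013, -1.4245)

2.6013, -1.4245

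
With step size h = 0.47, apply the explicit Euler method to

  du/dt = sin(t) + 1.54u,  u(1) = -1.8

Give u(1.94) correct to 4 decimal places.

-4.1993

Euler: u_{n+1} = u_n + h·f(t_n, u_n).
t=1.000000, u=-1.800000: f=-1.930529 → u ← -1.800000 + 0.47·(-1.930529) = -2.707349
t=1.470000, u=-2.707349: f=-3.174393 → u ← -2.707349 + 0.47·(-3.174393) = -4.199313
u(1.94) ≈ -4.1993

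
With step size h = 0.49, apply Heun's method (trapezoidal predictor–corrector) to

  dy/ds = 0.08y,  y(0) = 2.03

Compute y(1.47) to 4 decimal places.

2.2833

Heun: k1 = f(s_n, y_n); k2 = f(s_n + h, y_n + h·k1); y_{n+1} = y_n + (h/2)·(k1 + k2).
s=0.000000, y=2.030000:
  k1 = f(0.000000, 2.030000) = 0.162400
  k2 = f(0.490000, 2.109576) = 0.168766
  y ← 2.030000 + (0.49/2)·(0.162400 + 0.168766) = 2.111136
s=0.490000, y=2.111136:
  k1 = f(0.490000, 2.111136) = 0.168891
  k2 = f(0.980000, 2.193892) = 0.175511
  y ← 2.111136 + (0.49/2)·(0.168891 + 0.175511) = 2.195514
s=0.980000, y=2.195514:
  k1 = f(0.980000, 2.195514) = 0.175641
  k2 = f(1.470000, 2.281578) = 0.182526
  y ← 2.195514 + (0.49/2)·(0.175641 + 0.182526) = 2.283265
y(1.47) ≈ 2.2833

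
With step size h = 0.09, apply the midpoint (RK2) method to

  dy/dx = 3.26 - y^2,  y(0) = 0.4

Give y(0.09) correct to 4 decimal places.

0.6672

Midpoint: k1 = f(x_n, y_n); k2 = f(x_n + h/2, y_n + (h/2)·k1); y_{n+1} = y_n + h·k2.
x=0.000000, y=0.400000:
  k1 = f(0.000000, 0.400000) = 3.100000
  k2 = f(0.045000, 0.539500) = 2.968940
  y ← 0.400000 + 0.09·2.968940 = 0.667205
y(0.09) ≈ 0.6672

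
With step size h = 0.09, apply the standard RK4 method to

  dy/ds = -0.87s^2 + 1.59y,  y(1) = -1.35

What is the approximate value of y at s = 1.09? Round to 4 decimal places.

-1.6495

RK4: k1 = f(s_n, y_n); k2 = f(s_n + h/2, y_n + (h/2)·k1); k3 = f(s_n + h/2, y_n + (h/2)·k2); k4 = f(s_n + h, y_n + h·k3); y_{n+1} = y_n + (h/6)·(k1 + 2k2 + 2k3 + k4).
s=1.000000, y=-1.350000:
  k1 = f(1.000000, -1.350000) = -3.016500
  k2 = f(1.045000, -1.485743) = -3.312392
  k3 = f(1.045000, -1.499058) = -3.333563
  k4 = f(1.090000, -1.650021) = -3.657180
  y ← -1.350000 + (0.09/6)·(k1 + 2k2 + 2k3 + k4) = -1.649484
y(1.09) ≈ -1.6495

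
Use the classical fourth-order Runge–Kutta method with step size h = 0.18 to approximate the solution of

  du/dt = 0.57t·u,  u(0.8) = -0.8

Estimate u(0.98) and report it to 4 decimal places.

-0.8765

RK4: k1 = f(t_n, u_n); k2 = f(t_n + h/2, u_n + (h/2)·k1); k3 = f(t_n + h/2, u_n + (h/2)·k2); k4 = f(t_n + h, u_n + h·k3); u_{n+1} = u_n + (h/6)·(k1 + 2k2 + 2k3 + k4).
t=0.800000, u=-0.800000:
  k1 = f(0.800000, -0.800000) = -0.364800
  k2 = f(0.890000, -0.832832) = -0.422496
  k3 = f(0.890000, -0.838025) = -0.425130
  k4 = f(0.980000, -0.876523) = -0.489626
  u ← -0.800000 + (0.18/6)·(k1 + 2k2 + 2k3 + k4) = -0.876490
u(0.98) ≈ -0.8765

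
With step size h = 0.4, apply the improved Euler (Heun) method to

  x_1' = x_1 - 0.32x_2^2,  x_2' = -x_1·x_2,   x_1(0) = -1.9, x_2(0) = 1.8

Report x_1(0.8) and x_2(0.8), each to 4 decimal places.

Heun on (x_1,x_2): k1 = f(s_n, state_n); k2 = f(s_n + h, state_n + h·k1); state_{n+1} = state_n + (h/2)·(k1 + k2).
0.000000: (-1.900000, 1.800000)
  k1 = (-2.936800, 3.420000)
  predictor → (-3.074720, 3.168000)
  k2 = (-6.286312, 9.740713)
  → (-3.744622, 4.432143)
0.400000: (-3.744622, 4.432143)
  k1 = (-10.030666, 16.596700)
  predictor → (-7.756889, 11.070823)
  k2 = (-46.977085, 85.875142)
  → (-15.146173, 24.926511)
(x_1(0.8), x_2(0.8)) ≈ (-15.1462, 24.9265)

-15.1462, 24.9265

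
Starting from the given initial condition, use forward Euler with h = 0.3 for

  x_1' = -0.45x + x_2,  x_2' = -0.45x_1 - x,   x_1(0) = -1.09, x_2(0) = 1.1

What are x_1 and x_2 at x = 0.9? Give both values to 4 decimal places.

Euler on (x_1,x_2): x_1_{n+1} = x_1_n + h·x_1', x_2_{n+1} = x_2_n + h·x_2'.
0.000000: (-1.090000, 1.100000); f=(1.100000, 0.490500) → (-0.760000, 1.247150)
0.300000: (-0.760000, 1.247150); f=(1.112150, 0.042000) → (-0.426355, 1.259750)
0.600000: (-0.426355, 1.259750); f=(0.989750, -0.408140) → (-0.129430, 1.137308)
(x_1(0.9), x_2(0.9)) ≈ (-0.1294, 1.1373)

-0.1294, 1.1373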